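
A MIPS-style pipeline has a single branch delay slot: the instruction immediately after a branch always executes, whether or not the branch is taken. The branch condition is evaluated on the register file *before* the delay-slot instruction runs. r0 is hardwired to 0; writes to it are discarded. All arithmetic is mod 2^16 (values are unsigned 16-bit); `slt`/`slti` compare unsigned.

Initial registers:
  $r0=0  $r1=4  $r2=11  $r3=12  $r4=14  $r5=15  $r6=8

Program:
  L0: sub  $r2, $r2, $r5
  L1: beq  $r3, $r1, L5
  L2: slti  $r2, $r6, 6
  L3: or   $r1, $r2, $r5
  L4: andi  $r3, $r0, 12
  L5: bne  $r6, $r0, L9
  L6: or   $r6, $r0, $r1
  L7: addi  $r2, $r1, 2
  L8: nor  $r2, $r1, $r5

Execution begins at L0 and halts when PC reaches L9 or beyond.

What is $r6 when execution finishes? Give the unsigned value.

  step pc=0: sub  $r2, $r2, $r5  regs=(0,4,65532,12,14,15,8)
  step pc=1: beq  $r3, $r1, L5  cond=F  regs=(0,4,65532,12,14,15,8)
  step pc=2: slti  $r2, $r6, 6  regs=(0,4,0,12,14,15,8)
  step pc=3: or   $r1, $r2, $r5  regs=(0,15,0,12,14,15,8)
  step pc=4: andi  $r3, $r0, 12  regs=(0,15,0,0,14,15,8)
  step pc=5: bne  $r6, $r0, L9  cond=T  regs=(0,15,0,0,14,15,8)
  step pc=6: or   $r6, $r0, $r1  regs=(0,15,0,0,14,15,15)

15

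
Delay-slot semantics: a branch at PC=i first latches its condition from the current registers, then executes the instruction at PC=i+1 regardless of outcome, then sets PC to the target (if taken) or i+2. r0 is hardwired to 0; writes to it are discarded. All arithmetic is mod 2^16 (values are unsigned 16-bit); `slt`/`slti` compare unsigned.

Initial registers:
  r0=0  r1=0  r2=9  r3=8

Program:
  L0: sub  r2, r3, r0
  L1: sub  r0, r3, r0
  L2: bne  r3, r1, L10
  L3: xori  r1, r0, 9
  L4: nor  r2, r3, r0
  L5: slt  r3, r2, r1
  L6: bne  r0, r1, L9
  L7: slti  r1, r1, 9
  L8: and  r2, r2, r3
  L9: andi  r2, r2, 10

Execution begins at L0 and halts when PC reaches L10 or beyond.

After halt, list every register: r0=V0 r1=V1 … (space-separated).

PC=0  sub  r2, r3, r0        | r0=0 r1=0 r2=8 r3=8
PC=1  sub  r0, r3, r0        | r0=0 r1=0 r2=8 r3=8
PC=2  bne  r3, r1, L10       | r0=0 r1=0 r2=8 r3=8  [TAKEN]
PC=3  xori  r1, r0, 9        | r0=0 r1=9 r2=8 r3=8

r0=0 r1=9 r2=8 r3=8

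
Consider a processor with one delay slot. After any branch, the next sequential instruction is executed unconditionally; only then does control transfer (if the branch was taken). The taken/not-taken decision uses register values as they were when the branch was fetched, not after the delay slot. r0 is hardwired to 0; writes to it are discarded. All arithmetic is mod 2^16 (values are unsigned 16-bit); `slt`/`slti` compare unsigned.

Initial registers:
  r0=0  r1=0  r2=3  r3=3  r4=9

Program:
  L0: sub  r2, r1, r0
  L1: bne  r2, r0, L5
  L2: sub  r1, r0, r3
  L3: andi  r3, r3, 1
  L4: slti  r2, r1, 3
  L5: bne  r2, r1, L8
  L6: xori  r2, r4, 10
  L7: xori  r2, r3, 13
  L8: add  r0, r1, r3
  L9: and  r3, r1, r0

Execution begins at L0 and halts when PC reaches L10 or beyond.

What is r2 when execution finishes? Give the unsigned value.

[0] sub  r2, r1, r0  →  {r0:0, r1:0, r2:0, r3:3, r4:9}
[1] bne  r2, r0, L5  →  {r0:0, r1:0, r2:0, r3:3, r4:9}  ⟨branch fallthrough⟩
[2] sub  r1, r0, r3  →  {r0:0, r1:65533, r2:0, r3:3, r4:9}
[3] andi  r3, r3, 1  →  {r0:0, r1:65533, r2:0, r3:1, r4:9}
[4] slti  r2, r1, 3  →  {r0:0, r1:65533, r2:0, r3:1, r4:9}
[5] bne  r2, r1, L8  →  {r0:0, r1:65533, r2:0, r3:1, r4:9}  ⟨branch taken⟩
[6] xori  r2, r4, 10  →  {r0:0, r1:65533, r2:3, r3:1, r4:9}
[8] add  r0, r1, r3  →  {r0:0, r1:65533, r2:3, r3:1, r4:9}
[9] and  r3, r1, r0  →  {r0:0, r1:65533, r2:3, r3:0, r4:9}

3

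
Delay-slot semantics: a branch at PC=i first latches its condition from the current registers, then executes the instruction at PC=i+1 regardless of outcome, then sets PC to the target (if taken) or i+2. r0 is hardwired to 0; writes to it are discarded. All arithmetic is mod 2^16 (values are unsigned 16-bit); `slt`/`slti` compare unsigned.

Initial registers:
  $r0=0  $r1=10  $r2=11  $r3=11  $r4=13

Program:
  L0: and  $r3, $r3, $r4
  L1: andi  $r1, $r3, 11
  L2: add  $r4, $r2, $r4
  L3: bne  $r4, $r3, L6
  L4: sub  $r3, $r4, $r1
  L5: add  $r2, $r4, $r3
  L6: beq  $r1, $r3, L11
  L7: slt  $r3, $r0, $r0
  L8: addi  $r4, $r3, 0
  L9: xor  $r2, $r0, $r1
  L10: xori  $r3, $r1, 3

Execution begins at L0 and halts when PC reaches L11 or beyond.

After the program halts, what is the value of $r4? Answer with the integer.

PC=0  and  $r3, $r3, $r4     | $r0=0 $r1=10 $r2=11 $r3=9 $r4=13
PC=1  andi  $r1, $r3, 11     | $r0=0 $r1=9 $r2=11 $r3=9 $r4=13
PC=2  add  $r4, $r2, $r4     | $r0=0 $r1=9 $r2=11 $r3=9 $r4=24
PC=3  bne  $r4, $r3, L6      | $r0=0 $r1=9 $r2=11 $r3=9 $r4=24  [TAKEN]
PC=4  sub  $r3, $r4, $r1     | $r0=0 $r1=9 $r2=11 $r3=15 $r4=24
PC=6  beq  $r1, $r3, L11     | $r0=0 $r1=9 $r2=11 $r3=15 $r4=24  [not taken]
PC=7  slt  $r3, $r0, $r0     | $r0=0 $r1=9 $r2=11 $r3=0 $r4=24
PC=8  addi  $r4, $r3, 0      | $r0=0 $r1=9 $r2=11 $r3=0 $r4=0
PC=9  xor  $r2, $r0, $r1     | $r0=0 $r1=9 $r2=9 $r3=0 $r4=0
PC=10 xori  $r3, $r1, 3      | $r0=0 $r1=9 $r2=9 $r3=10 $r4=0

0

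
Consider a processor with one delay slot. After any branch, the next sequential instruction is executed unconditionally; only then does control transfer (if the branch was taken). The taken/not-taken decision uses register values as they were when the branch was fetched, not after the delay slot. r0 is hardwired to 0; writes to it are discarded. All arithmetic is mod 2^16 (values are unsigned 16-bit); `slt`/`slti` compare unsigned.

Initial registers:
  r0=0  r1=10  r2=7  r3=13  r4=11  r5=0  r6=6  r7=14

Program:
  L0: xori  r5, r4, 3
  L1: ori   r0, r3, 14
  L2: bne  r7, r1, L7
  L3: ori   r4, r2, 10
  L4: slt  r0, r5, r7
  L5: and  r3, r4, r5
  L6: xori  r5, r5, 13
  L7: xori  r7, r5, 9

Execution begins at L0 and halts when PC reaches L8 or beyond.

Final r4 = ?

15

#0 xori  r5, r4, 3 ; 0/10/7/13/11/8/6/14
#1 ori   r0, r3, 14 ; 0/10/7/13/11/8/6/14
#2 bne  r7, r1, L7 ; 0/10/7/13/11/8/6/14 ; →target
#3 ori   r4, r2, 10 ; 0/10/7/13/15/8/6/14
#7 xori  r7, r5, 9 ; 0/10/7/13/15/8/6/1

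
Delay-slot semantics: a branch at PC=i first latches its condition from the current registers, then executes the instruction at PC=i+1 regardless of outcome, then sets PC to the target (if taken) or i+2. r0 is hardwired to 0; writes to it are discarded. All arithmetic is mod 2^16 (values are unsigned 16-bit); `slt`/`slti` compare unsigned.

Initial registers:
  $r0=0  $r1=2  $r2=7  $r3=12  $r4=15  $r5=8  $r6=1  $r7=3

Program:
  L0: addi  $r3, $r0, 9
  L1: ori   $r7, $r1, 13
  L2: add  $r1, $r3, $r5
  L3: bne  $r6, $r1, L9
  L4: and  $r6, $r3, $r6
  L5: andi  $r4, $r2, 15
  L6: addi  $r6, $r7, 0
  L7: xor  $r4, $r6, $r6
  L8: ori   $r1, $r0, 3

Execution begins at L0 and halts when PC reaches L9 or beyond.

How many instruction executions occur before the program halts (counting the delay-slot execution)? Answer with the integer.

[0] addi  $r3, $r0, 9  →  {$r0:0, $r1:2, $r2:7, $r3:9, $r4:15, $r5:8, $r6:1, $r7:3}
[1] ori   $r7, $r1, 13  →  {$r0:0, $r1:2, $r2:7, $r3:9, $r4:15, $r5:8, $r6:1, $r7:15}
[2] add  $r1, $r3, $r5  →  {$r0:0, $r1:17, $r2:7, $r3:9, $r4:15, $r5:8, $r6:1, $r7:15}
[3] bne  $r6, $r1, L9  →  {$r0:0, $r1:17, $r2:7, $r3:9, $r4:15, $r5:8, $r6:1, $r7:15}  ⟨branch taken⟩
[4] and  $r6, $r3, $r6  →  {$r0:0, $r1:17, $r2:7, $r3:9, $r4:15, $r5:8, $r6:1, $r7:15}

5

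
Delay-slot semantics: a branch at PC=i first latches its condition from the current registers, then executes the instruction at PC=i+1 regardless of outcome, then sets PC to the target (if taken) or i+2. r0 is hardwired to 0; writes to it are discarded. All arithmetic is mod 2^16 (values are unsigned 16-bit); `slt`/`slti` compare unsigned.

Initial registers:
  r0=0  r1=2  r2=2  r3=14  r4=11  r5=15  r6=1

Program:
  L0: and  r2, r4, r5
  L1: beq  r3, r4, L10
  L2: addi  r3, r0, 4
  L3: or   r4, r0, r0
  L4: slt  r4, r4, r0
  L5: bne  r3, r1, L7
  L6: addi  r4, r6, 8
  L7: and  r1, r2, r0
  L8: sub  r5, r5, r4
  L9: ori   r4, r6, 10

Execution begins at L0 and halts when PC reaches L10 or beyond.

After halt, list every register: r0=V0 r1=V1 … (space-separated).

[0] and  r2, r4, r5  →  {r0:0, r1:2, r2:11, r3:14, r4:11, r5:15, r6:1}
[1] beq  r3, r4, L10  →  {r0:0, r1:2, r2:11, r3:14, r4:11, r5:15, r6:1}  ⟨branch fallthrough⟩
[2] addi  r3, r0, 4  →  {r0:0, r1:2, r2:11, r3:4, r4:11, r5:15, r6:1}
[3] or   r4, r0, r0  →  {r0:0, r1:2, r2:11, r3:4, r4:0, r5:15, r6:1}
[4] slt  r4, r4, r0  →  {r0:0, r1:2, r2:11, r3:4, r4:0, r5:15, r6:1}
[5] bne  r3, r1, L7  →  {r0:0, r1:2, r2:11, r3:4, r4:0, r5:15, r6:1}  ⟨branch taken⟩
[6] addi  r4, r6, 8  →  {r0:0, r1:2, r2:11, r3:4, r4:9, r5:15, r6:1}
[7] and  r1, r2, r0  →  {r0:0, r1:0, r2:11, r3:4, r4:9, r5:15, r6:1}
[8] sub  r5, r5, r4  →  {r0:0, r1:0, r2:11, r3:4, r4:9, r5:6, r6:1}
[9] ori   r4, r6, 10  →  {r0:0, r1:0, r2:11, r3:4, r4:11, r5:6, r6:1}

r0=0 r1=0 r2=11 r3=4 r4=11 r5=6 r6=1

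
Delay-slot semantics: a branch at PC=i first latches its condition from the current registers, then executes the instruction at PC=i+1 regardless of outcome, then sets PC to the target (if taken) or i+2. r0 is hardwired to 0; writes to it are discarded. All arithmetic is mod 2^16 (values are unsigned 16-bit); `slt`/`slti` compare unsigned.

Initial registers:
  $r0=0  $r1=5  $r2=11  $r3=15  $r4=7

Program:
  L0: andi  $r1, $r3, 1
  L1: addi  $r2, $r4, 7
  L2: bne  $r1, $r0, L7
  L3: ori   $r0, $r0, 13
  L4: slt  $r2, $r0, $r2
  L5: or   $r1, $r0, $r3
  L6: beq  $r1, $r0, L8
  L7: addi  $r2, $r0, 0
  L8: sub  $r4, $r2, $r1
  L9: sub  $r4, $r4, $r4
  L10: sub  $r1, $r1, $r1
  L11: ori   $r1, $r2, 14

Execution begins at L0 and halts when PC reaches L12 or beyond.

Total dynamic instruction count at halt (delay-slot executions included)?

#0 andi  $r1, $r3, 1 ; 0/1/11/15/7
#1 addi  $r2, $r4, 7 ; 0/1/14/15/7
#2 bne  $r1, $r0, L7 ; 0/1/14/15/7 ; →target
#3 ori   $r0, $r0, 13 ; 0/1/14/15/7
#7 addi  $r2, $r0, 0 ; 0/1/0/15/7
#8 sub  $r4, $r2, $r1 ; 0/1/0/15/65535
#9 sub  $r4, $r4, $r4 ; 0/1/0/15/0
#10 sub  $r1, $r1, $r1 ; 0/0/0/15/0
#11 ori   $r1, $r2, 14 ; 0/14/0/15/0

9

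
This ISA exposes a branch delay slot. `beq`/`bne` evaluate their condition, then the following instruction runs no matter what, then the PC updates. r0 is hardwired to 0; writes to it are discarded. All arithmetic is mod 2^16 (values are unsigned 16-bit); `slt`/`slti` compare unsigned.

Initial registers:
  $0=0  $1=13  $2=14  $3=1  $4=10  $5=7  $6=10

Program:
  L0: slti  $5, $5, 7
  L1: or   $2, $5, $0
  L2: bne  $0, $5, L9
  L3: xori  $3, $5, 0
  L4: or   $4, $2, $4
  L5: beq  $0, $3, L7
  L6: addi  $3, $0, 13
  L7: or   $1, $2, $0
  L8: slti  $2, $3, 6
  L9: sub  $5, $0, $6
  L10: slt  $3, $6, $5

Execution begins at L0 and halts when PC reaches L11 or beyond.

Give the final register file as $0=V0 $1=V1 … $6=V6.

$0=0 $1=0 $2=0 $3=1 $4=10 $5=65526 $6=10

  step pc=0: slti  $5, $5, 7  regs=(0,13,14,1,10,0,10)
  step pc=1: or   $2, $5, $0  regs=(0,13,0,1,10,0,10)
  step pc=2: bne  $0, $5, L9  cond=F  regs=(0,13,0,1,10,0,10)
  step pc=3: xori  $3, $5, 0  regs=(0,13,0,0,10,0,10)
  step pc=4: or   $4, $2, $4  regs=(0,13,0,0,10,0,10)
  step pc=5: beq  $0, $3, L7  cond=T  regs=(0,13,0,0,10,0,10)
  step pc=6: addi  $3, $0, 13  regs=(0,13,0,13,10,0,10)
  step pc=7: or   $1, $2, $0  regs=(0,0,0,13,10,0,10)
  step pc=8: slti  $2, $3, 6  regs=(0,0,0,13,10,0,10)
  step pc=9: sub  $5, $0, $6  regs=(0,0,0,13,10,65526,10)
  step pc=10: slt  $3, $6, $5  regs=(0,0,0,1,10,65526,10)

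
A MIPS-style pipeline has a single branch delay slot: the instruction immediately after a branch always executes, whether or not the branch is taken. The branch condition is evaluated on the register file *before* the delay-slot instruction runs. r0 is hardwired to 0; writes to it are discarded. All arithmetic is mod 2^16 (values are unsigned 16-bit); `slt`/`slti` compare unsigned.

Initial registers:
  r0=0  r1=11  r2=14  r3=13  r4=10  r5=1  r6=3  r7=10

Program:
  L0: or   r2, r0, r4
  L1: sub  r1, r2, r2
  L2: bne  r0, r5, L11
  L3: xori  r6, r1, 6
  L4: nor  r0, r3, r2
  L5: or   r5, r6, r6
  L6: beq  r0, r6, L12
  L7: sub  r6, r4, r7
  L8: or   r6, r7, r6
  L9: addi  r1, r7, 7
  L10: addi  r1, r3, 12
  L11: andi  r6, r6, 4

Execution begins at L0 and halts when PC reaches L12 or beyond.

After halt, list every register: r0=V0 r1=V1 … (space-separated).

r0=0 r1=0 r2=10 r3=13 r4=10 r5=1 r6=4 r7=10

#0 or   r2, r0, r4 ; 0/11/10/13/10/1/3/10
#1 sub  r1, r2, r2 ; 0/0/10/13/10/1/3/10
#2 bne  r0, r5, L11 ; 0/0/10/13/10/1/3/10 ; →target
#3 xori  r6, r1, 6 ; 0/0/10/13/10/1/6/10
#11 andi  r6, r6, 4 ; 0/0/10/13/10/1/4/10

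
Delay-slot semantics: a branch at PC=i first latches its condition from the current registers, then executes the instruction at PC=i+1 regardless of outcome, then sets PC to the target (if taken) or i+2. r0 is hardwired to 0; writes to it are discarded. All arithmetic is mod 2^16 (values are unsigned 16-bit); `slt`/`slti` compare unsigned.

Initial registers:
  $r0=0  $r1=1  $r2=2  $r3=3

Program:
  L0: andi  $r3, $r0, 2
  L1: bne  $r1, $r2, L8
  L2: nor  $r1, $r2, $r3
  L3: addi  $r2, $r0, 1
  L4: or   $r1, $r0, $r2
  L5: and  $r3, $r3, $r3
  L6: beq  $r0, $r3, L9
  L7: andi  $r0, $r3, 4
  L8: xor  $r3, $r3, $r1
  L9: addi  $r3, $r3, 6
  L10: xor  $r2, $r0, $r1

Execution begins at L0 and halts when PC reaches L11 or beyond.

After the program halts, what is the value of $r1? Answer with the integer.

65533

[0] andi  $r3, $r0, 2  →  {$r0:0, $r1:1, $r2:2, $r3:0}
[1] bne  $r1, $r2, L8  →  {$r0:0, $r1:1, $r2:2, $r3:0}  ⟨branch taken⟩
[2] nor  $r1, $r2, $r3  →  {$r0:0, $r1:65533, $r2:2, $r3:0}
[8] xor  $r3, $r3, $r1  →  {$r0:0, $r1:65533, $r2:2, $r3:65533}
[9] addi  $r3, $r3, 6  →  {$r0:0, $r1:65533, $r2:2, $r3:3}
[10] xor  $r2, $r0, $r1  →  {$r0:0, $r1:65533, $r2:65533, $r3:3}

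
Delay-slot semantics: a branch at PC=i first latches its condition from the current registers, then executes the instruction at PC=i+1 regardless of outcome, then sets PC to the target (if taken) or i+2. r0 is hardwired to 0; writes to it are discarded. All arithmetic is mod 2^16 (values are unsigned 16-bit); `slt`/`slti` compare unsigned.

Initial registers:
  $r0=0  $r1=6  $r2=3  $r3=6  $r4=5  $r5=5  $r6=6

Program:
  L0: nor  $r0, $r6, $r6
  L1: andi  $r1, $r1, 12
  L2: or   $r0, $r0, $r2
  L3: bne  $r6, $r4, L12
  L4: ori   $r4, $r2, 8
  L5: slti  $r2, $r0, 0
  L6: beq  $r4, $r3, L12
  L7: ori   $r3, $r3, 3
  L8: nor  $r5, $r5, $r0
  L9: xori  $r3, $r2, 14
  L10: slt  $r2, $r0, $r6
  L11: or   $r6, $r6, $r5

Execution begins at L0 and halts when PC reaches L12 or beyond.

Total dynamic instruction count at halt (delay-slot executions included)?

[0] nor  $r0, $r6, $r6  →  {$r0:0, $r1:6, $r2:3, $r3:6, $r4:5, $r5:5, $r6:6}
[1] andi  $r1, $r1, 12  →  {$r0:0, $r1:4, $r2:3, $r3:6, $r4:5, $r5:5, $r6:6}
[2] or   $r0, $r0, $r2  →  {$r0:0, $r1:4, $r2:3, $r3:6, $r4:5, $r5:5, $r6:6}
[3] bne  $r6, $r4, L12  →  {$r0:0, $r1:4, $r2:3, $r3:6, $r4:5, $r5:5, $r6:6}  ⟨branch taken⟩
[4] ori   $r4, $r2, 8  →  {$r0:0, $r1:4, $r2:3, $r3:6, $r4:11, $r5:5, $r6:6}

5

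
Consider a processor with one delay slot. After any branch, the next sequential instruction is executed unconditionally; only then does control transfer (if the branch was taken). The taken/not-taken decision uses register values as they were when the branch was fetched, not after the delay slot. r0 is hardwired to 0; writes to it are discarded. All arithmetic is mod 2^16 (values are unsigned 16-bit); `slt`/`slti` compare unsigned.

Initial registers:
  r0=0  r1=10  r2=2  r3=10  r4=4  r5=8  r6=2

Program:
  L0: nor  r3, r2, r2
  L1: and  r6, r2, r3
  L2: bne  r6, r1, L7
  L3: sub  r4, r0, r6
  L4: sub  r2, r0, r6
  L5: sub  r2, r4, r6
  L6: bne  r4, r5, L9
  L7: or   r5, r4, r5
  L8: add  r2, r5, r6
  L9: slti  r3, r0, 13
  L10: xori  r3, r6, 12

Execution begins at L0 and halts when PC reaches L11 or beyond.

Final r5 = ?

PC=0  nor  r3, r2, r2        | r0=0 r1=10 r2=2 r3=65533 r4=4 r5=8 r6=2
PC=1  and  r6, r2, r3        | r0=0 r1=10 r2=2 r3=65533 r4=4 r5=8 r6=0
PC=2  bne  r6, r1, L7        | r0=0 r1=10 r2=2 r3=65533 r4=4 r5=8 r6=0  [TAKEN]
PC=3  sub  r4, r0, r6        | r0=0 r1=10 r2=2 r3=65533 r4=0 r5=8 r6=0
PC=7  or   r5, r4, r5        | r0=0 r1=10 r2=2 r3=65533 r4=0 r5=8 r6=0
PC=8  add  r2, r5, r6        | r0=0 r1=10 r2=8 r3=65533 r4=0 r5=8 r6=0
PC=9  slti  r3, r0, 13       | r0=0 r1=10 r2=8 r3=1 r4=0 r5=8 r6=0
PC=10 xori  r3, r6, 12       | r0=0 r1=10 r2=8 r3=12 r4=0 r5=8 r6=0

8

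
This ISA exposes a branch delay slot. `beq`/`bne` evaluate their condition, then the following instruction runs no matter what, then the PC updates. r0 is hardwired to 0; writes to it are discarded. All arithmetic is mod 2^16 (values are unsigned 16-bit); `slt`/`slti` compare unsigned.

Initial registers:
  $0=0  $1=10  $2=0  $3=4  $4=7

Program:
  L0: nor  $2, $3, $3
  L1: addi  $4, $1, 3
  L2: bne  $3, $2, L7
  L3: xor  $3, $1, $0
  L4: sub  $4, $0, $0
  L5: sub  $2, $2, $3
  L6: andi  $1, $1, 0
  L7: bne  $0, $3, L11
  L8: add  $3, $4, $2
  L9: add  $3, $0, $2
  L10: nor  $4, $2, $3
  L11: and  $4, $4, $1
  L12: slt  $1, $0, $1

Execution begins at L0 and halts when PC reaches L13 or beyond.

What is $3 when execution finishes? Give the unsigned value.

8

[0] nor  $2, $3, $3  →  {$0:0, $1:10, $2:65531, $3:4, $4:7}
[1] addi  $4, $1, 3  →  {$0:0, $1:10, $2:65531, $3:4, $4:13}
[2] bne  $3, $2, L7  →  {$0:0, $1:10, $2:65531, $3:4, $4:13}  ⟨branch taken⟩
[3] xor  $3, $1, $0  →  {$0:0, $1:10, $2:65531, $3:10, $4:13}
[7] bne  $0, $3, L11  →  {$0:0, $1:10, $2:65531, $3:10, $4:13}  ⟨branch taken⟩
[8] add  $3, $4, $2  →  {$0:0, $1:10, $2:65531, $3:8, $4:13}
[11] and  $4, $4, $1  →  {$0:0, $1:10, $2:65531, $3:8, $4:8}
[12] slt  $1, $0, $1  →  {$0:0, $1:1, $2:65531, $3:8, $4:8}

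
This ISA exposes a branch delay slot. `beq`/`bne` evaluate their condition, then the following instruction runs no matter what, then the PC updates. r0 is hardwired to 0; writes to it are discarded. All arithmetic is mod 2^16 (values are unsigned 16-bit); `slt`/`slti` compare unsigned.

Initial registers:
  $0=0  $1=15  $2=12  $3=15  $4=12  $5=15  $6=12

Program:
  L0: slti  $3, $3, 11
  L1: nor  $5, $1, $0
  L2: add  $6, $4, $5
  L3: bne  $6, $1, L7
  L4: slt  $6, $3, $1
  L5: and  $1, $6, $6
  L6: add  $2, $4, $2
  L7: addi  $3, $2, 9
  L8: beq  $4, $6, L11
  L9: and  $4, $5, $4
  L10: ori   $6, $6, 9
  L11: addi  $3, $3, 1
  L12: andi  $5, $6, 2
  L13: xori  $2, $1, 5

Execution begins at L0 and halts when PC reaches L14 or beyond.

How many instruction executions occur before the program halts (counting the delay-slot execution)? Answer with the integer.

12

[0] slti  $3, $3, 11  →  {$0:0, $1:15, $2:12, $3:0, $4:12, $5:15, $6:12}
[1] nor  $5, $1, $0  →  {$0:0, $1:15, $2:12, $3:0, $4:12, $5:65520, $6:12}
[2] add  $6, $4, $5  →  {$0:0, $1:15, $2:12, $3:0, $4:12, $5:65520, $6:65532}
[3] bne  $6, $1, L7  →  {$0:0, $1:15, $2:12, $3:0, $4:12, $5:65520, $6:65532}  ⟨branch taken⟩
[4] slt  $6, $3, $1  →  {$0:0, $1:15, $2:12, $3:0, $4:12, $5:65520, $6:1}
[7] addi  $3, $2, 9  →  {$0:0, $1:15, $2:12, $3:21, $4:12, $5:65520, $6:1}
[8] beq  $4, $6, L11  →  {$0:0, $1:15, $2:12, $3:21, $4:12, $5:65520, $6:1}  ⟨branch fallthrough⟩
[9] and  $4, $5, $4  →  {$0:0, $1:15, $2:12, $3:21, $4:0, $5:65520, $6:1}
[10] ori   $6, $6, 9  →  {$0:0, $1:15, $2:12, $3:21, $4:0, $5:65520, $6:9}
[11] addi  $3, $3, 1  →  {$0:0, $1:15, $2:12, $3:22, $4:0, $5:65520, $6:9}
[12] andi  $5, $6, 2  →  {$0:0, $1:15, $2:12, $3:22, $4:0, $5:0, $6:9}
[13] xori  $2, $1, 5  →  {$0:0, $1:15, $2:10, $3:22, $4:0, $5:0, $6:9}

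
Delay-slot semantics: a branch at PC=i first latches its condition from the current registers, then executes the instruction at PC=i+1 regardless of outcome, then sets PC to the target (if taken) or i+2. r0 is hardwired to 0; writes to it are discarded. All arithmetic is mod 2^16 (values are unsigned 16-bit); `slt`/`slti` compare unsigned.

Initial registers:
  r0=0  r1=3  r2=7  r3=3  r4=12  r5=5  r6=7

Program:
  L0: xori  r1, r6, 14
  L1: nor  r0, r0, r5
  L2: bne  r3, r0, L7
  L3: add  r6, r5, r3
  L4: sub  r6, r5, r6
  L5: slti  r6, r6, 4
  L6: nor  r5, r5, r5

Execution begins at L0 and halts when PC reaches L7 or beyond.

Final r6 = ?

  step pc=0: xori  r1, r6, 14  regs=(0,9,7,3,12,5,7)
  step pc=1: nor  r0, r0, r5  regs=(0,9,7,3,12,5,7)
  step pc=2: bne  r3, r0, L7  cond=T  regs=(0,9,7,3,12,5,7)
  step pc=3: add  r6, r5, r3  regs=(0,9,7,3,12,5,8)

8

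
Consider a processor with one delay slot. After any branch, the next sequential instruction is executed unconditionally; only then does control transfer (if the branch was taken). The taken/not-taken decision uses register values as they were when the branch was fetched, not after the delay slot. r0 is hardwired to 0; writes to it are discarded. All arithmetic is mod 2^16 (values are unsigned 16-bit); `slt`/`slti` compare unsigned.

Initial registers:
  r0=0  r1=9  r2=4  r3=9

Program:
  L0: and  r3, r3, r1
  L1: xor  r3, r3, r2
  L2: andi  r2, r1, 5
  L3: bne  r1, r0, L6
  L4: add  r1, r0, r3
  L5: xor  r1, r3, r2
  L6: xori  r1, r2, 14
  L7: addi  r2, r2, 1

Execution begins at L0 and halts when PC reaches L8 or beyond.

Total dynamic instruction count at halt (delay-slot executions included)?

[0] and  r3, r3, r1  →  {r0:0, r1:9, r2:4, r3:9}
[1] xor  r3, r3, r2  →  {r0:0, r1:9, r2:4, r3:13}
[2] andi  r2, r1, 5  →  {r0:0, r1:9, r2:1, r3:13}
[3] bne  r1, r0, L6  →  {r0:0, r1:9, r2:1, r3:13}  ⟨branch taken⟩
[4] add  r1, r0, r3  →  {r0:0, r1:13, r2:1, r3:13}
[6] xori  r1, r2, 14  →  {r0:0, r1:15, r2:1, r3:13}
[7] addi  r2, r2, 1  →  {r0:0, r1:15, r2:2, r3:13}

7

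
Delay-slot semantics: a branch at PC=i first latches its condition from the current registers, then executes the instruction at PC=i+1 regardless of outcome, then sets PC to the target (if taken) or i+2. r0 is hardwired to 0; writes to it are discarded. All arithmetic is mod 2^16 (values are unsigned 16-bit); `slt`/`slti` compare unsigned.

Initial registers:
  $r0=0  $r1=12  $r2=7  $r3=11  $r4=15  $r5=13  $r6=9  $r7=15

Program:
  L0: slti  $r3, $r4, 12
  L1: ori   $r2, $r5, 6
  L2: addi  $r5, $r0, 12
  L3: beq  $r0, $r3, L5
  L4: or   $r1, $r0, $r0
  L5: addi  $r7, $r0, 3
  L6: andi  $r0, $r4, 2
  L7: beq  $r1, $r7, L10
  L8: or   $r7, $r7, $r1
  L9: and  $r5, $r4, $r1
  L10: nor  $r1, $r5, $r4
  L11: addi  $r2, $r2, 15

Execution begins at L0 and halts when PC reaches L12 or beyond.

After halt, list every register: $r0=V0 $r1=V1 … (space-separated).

$r0=0 $r1=65520 $r2=30 $r3=0 $r4=15 $r5=0 $r6=9 $r7=3

  step pc=0: slti  $r3, $r4, 12  regs=(0,12,7,0,15,13,9,15)
  step pc=1: ori   $r2, $r5, 6  regs=(0,12,15,0,15,13,9,15)
  step pc=2: addi  $r5, $r0, 12  regs=(0,12,15,0,15,12,9,15)
  step pc=3: beq  $r0, $r3, L5  cond=T  regs=(0,12,15,0,15,12,9,15)
  step pc=4: or   $r1, $r0, $r0  regs=(0,0,15,0,15,12,9,15)
  step pc=5: addi  $r7, $r0, 3  regs=(0,0,15,0,15,12,9,3)
  step pc=6: andi  $r0, $r4, 2  regs=(0,0,15,0,15,12,9,3)
  step pc=7: beq  $r1, $r7, L10  cond=F  regs=(0,0,15,0,15,12,9,3)
  step pc=8: or   $r7, $r7, $r1  regs=(0,0,15,0,15,12,9,3)
  step pc=9: and  $r5, $r4, $r1  regs=(0,0,15,0,15,0,9,3)
  step pc=10: nor  $r1, $r5, $r4  regs=(0,65520,15,0,15,0,9,3)
  step pc=11: addi  $r2, $r2, 15  regs=(0,65520,30,0,15,0,9,3)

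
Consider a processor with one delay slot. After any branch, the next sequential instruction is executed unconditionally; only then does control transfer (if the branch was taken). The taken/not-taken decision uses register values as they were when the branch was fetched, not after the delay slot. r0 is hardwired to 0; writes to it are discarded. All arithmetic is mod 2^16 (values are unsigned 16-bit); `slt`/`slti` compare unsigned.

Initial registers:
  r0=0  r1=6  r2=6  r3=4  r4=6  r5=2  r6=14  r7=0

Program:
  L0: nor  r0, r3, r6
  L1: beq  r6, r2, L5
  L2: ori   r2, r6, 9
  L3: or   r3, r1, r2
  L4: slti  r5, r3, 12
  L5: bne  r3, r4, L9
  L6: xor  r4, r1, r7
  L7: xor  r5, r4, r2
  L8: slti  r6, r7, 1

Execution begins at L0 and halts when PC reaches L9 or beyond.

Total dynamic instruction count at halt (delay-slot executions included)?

PC=0  nor  r0, r3, r6        | r0=0 r1=6 r2=6 r3=4 r4=6 r5=2 r6=14 r7=0
PC=1  beq  r6, r2, L5        | r0=0 r1=6 r2=6 r3=4 r4=6 r5=2 r6=14 r7=0  [not taken]
PC=2  ori   r2, r6, 9        | r0=0 r1=6 r2=15 r3=4 r4=6 r5=2 r6=14 r7=0
PC=3  or   r3, r1, r2        | r0=0 r1=6 r2=15 r3=15 r4=6 r5=2 r6=14 r7=0
PC=4  slti  r5, r3, 12       | r0=0 r1=6 r2=15 r3=15 r4=6 r5=0 r6=14 r7=0
PC=5  bne  r3, r4, L9        | r0=0 r1=6 r2=15 r3=15 r4=6 r5=0 r6=14 r7=0  [TAKEN]
PC=6  xor  r4, r1, r7        | r0=0 r1=6 r2=15 r3=15 r4=6 r5=0 r6=14 r7=0

7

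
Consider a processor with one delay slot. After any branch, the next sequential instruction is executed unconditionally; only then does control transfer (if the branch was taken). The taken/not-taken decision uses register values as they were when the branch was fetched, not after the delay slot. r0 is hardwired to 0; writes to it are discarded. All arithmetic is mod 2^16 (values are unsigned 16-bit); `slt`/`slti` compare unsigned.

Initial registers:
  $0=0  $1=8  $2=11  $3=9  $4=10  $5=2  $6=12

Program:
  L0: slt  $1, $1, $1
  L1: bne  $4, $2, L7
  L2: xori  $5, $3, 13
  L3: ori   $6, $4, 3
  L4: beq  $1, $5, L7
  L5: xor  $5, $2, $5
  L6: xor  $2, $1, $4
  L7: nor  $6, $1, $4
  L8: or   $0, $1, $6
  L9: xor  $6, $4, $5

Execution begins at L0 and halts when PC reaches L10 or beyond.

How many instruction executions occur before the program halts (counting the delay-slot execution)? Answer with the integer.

PC=0  slt  $1, $1, $1        | $0=0 $1=0 $2=11 $3=9 $4=10 $5=2 $6=12
PC=1  bne  $4, $2, L7        | $0=0 $1=0 $2=11 $3=9 $4=10 $5=2 $6=12  [TAKEN]
PC=2  xori  $5, $3, 13       | $0=0 $1=0 $2=11 $3=9 $4=10 $5=4 $6=12
PC=7  nor  $6, $1, $4        | $0=0 $1=0 $2=11 $3=9 $4=10 $5=4 $6=65525
PC=8  or   $0, $1, $6        | $0=0 $1=0 $2=11 $3=9 $4=10 $5=4 $6=65525
PC=9  xor  $6, $4, $5        | $0=0 $1=0 $2=11 $3=9 $4=10 $5=4 $6=14

6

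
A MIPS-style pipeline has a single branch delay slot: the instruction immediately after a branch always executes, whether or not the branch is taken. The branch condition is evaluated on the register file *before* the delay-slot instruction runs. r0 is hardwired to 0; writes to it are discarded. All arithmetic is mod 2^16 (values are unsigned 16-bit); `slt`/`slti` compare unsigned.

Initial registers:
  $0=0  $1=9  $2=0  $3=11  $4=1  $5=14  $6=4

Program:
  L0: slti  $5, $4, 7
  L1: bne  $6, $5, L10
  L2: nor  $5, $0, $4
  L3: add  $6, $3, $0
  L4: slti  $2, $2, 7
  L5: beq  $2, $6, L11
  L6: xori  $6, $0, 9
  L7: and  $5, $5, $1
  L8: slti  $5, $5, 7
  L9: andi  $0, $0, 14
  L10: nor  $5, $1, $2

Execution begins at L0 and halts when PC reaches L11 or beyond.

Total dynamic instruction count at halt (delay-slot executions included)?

PC=0  slti  $5, $4, 7        | $0=0 $1=9 $2=0 $3=11 $4=1 $5=1 $6=4
PC=1  bne  $6, $5, L10       | $0=0 $1=9 $2=0 $3=11 $4=1 $5=1 $6=4  [TAKEN]
PC=2  nor  $5, $0, $4        | $0=0 $1=9 $2=0 $3=11 $4=1 $5=65534 $6=4
PC=10 nor  $5, $1, $2        | $0=0 $1=9 $2=0 $3=11 $4=1 $5=65526 $6=4

4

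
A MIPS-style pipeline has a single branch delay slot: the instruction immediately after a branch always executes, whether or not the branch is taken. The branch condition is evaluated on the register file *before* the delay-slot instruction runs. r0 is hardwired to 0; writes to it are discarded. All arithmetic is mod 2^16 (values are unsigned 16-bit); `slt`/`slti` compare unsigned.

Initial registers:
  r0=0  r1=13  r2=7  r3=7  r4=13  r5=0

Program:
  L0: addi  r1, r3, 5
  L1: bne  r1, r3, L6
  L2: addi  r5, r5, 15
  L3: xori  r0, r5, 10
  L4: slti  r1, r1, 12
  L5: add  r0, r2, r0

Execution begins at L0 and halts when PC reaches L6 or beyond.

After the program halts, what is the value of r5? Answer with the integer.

15

  step pc=0: addi  r1, r3, 5  regs=(0,12,7,7,13,0)
  step pc=1: bne  r1, r3, L6  cond=T  regs=(0,12,7,7,13,0)
  step pc=2: addi  r5, r5, 15  regs=(0,12,7,7,13,15)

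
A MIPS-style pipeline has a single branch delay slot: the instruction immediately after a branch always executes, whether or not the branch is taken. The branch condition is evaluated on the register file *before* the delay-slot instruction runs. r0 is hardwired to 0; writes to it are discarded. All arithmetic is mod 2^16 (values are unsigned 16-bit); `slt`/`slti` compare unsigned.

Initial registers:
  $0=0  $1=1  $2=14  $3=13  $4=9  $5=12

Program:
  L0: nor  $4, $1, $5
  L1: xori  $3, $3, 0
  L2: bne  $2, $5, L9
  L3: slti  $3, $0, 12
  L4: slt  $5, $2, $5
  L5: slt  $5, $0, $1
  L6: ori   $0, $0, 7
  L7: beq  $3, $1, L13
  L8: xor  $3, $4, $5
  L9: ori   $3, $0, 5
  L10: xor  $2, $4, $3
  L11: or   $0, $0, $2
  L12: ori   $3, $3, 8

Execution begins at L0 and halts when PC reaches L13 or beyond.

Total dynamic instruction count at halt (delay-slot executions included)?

PC=0  nor  $4, $1, $5        | $0=0 $1=1 $2=14 $3=13 $4=65522 $5=12
PC=1  xori  $3, $3, 0        | $0=0 $1=1 $2=14 $3=13 $4=65522 $5=12
PC=2  bne  $2, $5, L9        | $0=0 $1=1 $2=14 $3=13 $4=65522 $5=12  [TAKEN]
PC=3  slti  $3, $0, 12       | $0=0 $1=1 $2=14 $3=1 $4=65522 $5=12
PC=9  ori   $3, $0, 5        | $0=0 $1=1 $2=14 $3=5 $4=65522 $5=12
PC=10 xor  $2, $4, $3        | $0=0 $1=1 $2=65527 $3=5 $4=65522 $5=12
PC=11 or   $0, $0, $2        | $0=0 $1=1 $2=65527 $3=5 $4=65522 $5=12
PC=12 ori   $3, $3, 8        | $0=0 $1=1 $2=65527 $3=13 $4=65522 $5=12

8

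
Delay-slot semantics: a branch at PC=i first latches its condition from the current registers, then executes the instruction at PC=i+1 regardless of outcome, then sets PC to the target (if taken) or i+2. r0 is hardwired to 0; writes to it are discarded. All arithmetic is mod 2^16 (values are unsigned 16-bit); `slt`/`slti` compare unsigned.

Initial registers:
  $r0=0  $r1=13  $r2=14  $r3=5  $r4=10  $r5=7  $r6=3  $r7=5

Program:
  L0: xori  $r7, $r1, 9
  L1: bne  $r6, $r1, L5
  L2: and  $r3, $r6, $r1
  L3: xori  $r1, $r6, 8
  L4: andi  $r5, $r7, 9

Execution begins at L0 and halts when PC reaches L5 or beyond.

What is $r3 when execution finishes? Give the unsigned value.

#0 xori  $r7, $r1, 9 ; 0/13/14/5/10/7/3/4
#1 bne  $r6, $r1, L5 ; 0/13/14/5/10/7/3/4 ; →target
#2 and  $r3, $r6, $r1 ; 0/13/14/1/10/7/3/4

1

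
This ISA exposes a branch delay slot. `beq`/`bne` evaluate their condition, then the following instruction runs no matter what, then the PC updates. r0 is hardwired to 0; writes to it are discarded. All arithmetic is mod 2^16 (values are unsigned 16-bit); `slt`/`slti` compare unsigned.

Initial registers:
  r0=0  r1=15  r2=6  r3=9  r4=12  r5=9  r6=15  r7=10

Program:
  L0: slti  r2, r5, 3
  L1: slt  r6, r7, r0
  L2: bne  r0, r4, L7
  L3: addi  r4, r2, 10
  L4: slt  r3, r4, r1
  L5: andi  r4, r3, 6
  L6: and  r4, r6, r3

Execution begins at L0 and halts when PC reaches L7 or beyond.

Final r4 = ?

10

PC=0  slti  r2, r5, 3        | r0=0 r1=15 r2=0 r3=9 r4=12 r5=9 r6=15 r7=10
PC=1  slt  r6, r7, r0        | r0=0 r1=15 r2=0 r3=9 r4=12 r5=9 r6=0 r7=10
PC=2  bne  r0, r4, L7        | r0=0 r1=15 r2=0 r3=9 r4=12 r5=9 r6=0 r7=10  [TAKEN]
PC=3  addi  r4, r2, 10       | r0=0 r1=15 r2=0 r3=9 r4=10 r5=9 r6=0 r7=10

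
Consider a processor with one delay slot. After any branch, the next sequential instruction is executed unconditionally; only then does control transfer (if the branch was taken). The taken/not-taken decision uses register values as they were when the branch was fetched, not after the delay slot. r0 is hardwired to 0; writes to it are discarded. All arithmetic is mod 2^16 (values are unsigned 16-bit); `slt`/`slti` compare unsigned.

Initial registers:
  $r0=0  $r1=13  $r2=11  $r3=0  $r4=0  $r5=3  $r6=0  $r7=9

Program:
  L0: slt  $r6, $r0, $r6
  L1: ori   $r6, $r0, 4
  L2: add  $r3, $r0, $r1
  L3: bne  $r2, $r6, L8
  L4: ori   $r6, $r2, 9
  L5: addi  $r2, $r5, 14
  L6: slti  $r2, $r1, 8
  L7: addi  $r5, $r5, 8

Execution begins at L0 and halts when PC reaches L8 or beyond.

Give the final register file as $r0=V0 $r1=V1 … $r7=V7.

$r0=0 $r1=13 $r2=11 $r3=13 $r4=0 $r5=3 $r6=11 $r7=9

  step pc=0: slt  $r6, $r0, $r6  regs=(0,13,11,0,0,3,0,9)
  step pc=1: ori   $r6, $r0, 4  regs=(0,13,11,0,0,3,4,9)
  step pc=2: add  $r3, $r0, $r1  regs=(0,13,11,13,0,3,4,9)
  step pc=3: bne  $r2, $r6, L8  cond=T  regs=(0,13,11,13,0,3,4,9)
  step pc=4: ori   $r6, $r2, 9  regs=(0,13,11,13,0,3,11,9)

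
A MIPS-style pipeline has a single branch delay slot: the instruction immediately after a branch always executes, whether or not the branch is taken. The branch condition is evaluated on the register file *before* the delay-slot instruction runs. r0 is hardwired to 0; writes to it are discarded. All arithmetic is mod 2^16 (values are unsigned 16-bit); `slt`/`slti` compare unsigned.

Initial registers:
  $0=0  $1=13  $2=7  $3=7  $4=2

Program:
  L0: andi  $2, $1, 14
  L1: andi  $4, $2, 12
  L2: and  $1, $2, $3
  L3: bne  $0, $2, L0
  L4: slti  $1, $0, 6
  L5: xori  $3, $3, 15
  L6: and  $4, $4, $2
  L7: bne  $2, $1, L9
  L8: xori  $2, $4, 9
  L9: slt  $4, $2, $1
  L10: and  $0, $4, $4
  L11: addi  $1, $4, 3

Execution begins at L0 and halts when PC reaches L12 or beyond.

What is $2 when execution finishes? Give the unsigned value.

9

[0] andi  $2, $1, 14  →  {$0:0, $1:13, $2:12, $3:7, $4:2}
[1] andi  $4, $2, 12  →  {$0:0, $1:13, $2:12, $3:7, $4:12}
[2] and  $1, $2, $3  →  {$0:0, $1:4, $2:12, $3:7, $4:12}
[3] bne  $0, $2, L0  →  {$0:0, $1:4, $2:12, $3:7, $4:12}  ⟨branch taken⟩
[4] slti  $1, $0, 6  →  {$0:0, $1:1, $2:12, $3:7, $4:12}
[0] andi  $2, $1, 14  →  {$0:0, $1:1, $2:0, $3:7, $4:12}
[1] andi  $4, $2, 12  →  {$0:0, $1:1, $2:0, $3:7, $4:0}
[2] and  $1, $2, $3  →  {$0:0, $1:0, $2:0, $3:7, $4:0}
[3] bne  $0, $2, L0  →  {$0:0, $1:0, $2:0, $3:7, $4:0}  ⟨branch fallthrough⟩
[4] slti  $1, $0, 6  →  {$0:0, $1:1, $2:0, $3:7, $4:0}
[5] xori  $3, $3, 15  →  {$0:0, $1:1, $2:0, $3:8, $4:0}
[6] and  $4, $4, $2  →  {$0:0, $1:1, $2:0, $3:8, $4:0}
[7] bne  $2, $1, L9  →  {$0:0, $1:1, $2:0, $3:8, $4:0}  ⟨branch taken⟩
[8] xori  $2, $4, 9  →  {$0:0, $1:1, $2:9, $3:8, $4:0}
[9] slt  $4, $2, $1  →  {$0:0, $1:1, $2:9, $3:8, $4:0}
[10] and  $0, $4, $4  →  {$0:0, $1:1, $2:9, $3:8, $4:0}
[11] addi  $1, $4, 3  →  {$0:0, $1:3, $2:9, $3:8, $4:0}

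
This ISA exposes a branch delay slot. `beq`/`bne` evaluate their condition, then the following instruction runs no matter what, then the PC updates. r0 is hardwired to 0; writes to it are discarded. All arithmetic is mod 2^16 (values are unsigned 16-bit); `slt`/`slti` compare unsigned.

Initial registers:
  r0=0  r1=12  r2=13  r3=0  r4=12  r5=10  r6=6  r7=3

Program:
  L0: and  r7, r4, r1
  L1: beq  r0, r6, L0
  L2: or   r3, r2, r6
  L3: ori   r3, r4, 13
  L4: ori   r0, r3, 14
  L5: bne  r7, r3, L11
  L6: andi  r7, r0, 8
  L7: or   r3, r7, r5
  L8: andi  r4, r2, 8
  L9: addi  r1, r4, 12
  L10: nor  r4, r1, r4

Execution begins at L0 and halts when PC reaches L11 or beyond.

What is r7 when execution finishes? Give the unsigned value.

0

  step pc=0: and  r7, r4, r1  regs=(0,12,13,0,12,10,6,12)
  step pc=1: beq  r0, r6, L0  cond=F  regs=(0,12,13,0,12,10,6,12)
  step pc=2: or   r3, r2, r6  regs=(0,12,13,15,12,10,6,12)
  step pc=3: ori   r3, r4, 13  regs=(0,12,13,13,12,10,6,12)
  step pc=4: ori   r0, r3, 14  regs=(0,12,13,13,12,10,6,12)
  step pc=5: bne  r7, r3, L11  cond=T  regs=(0,12,13,13,12,10,6,12)
  step pc=6: andi  r7, r0, 8  regs=(0,12,13,13,12,10,6,0)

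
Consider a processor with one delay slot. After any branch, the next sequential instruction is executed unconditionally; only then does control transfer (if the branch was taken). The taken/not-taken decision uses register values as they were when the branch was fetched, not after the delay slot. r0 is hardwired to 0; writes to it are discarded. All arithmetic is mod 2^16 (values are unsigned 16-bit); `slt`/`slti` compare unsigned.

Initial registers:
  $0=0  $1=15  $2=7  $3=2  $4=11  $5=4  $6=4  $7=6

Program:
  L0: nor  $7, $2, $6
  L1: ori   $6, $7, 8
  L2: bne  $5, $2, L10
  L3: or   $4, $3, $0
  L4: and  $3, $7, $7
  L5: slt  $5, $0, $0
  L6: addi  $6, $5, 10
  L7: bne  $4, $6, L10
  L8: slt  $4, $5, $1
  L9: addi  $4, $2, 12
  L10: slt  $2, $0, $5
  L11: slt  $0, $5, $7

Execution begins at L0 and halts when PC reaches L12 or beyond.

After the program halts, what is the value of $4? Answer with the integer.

#0 nor  $7, $2, $6 ; 0/15/7/2/11/4/4/65528
#1 ori   $6, $7, 8 ; 0/15/7/2/11/4/65528/65528
#2 bne  $5, $2, L10 ; 0/15/7/2/11/4/65528/65528 ; →target
#3 or   $4, $3, $0 ; 0/15/7/2/2/4/65528/65528
#10 slt  $2, $0, $5 ; 0/15/1/2/2/4/65528/65528
#11 slt  $0, $5, $7 ; 0/15/1/2/2/4/65528/65528

2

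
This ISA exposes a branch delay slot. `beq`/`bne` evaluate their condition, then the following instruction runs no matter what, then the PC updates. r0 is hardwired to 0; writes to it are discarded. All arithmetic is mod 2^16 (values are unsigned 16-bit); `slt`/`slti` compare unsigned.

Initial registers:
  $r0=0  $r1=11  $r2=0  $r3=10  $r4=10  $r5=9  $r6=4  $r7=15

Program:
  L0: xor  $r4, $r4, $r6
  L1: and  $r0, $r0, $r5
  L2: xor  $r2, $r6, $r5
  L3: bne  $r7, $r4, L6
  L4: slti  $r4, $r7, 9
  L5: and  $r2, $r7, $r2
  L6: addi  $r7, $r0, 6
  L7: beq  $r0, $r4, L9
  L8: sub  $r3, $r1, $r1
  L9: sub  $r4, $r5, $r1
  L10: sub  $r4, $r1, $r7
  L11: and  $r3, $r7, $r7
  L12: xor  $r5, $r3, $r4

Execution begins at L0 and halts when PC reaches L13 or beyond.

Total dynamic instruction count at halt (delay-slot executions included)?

12

  step pc=0: xor  $r4, $r4, $r6  regs=(0,11,0,10,14,9,4,15)
  step pc=1: and  $r0, $r0, $r5  regs=(0,11,0,10,14,9,4,15)
  step pc=2: xor  $r2, $r6, $r5  regs=(0,11,13,10,14,9,4,15)
  step pc=3: bne  $r7, $r4, L6  cond=T  regs=(0,11,13,10,14,9,4,15)
  step pc=4: slti  $r4, $r7, 9  regs=(0,11,13,10,0,9,4,15)
  step pc=6: addi  $r7, $r0, 6  regs=(0,11,13,10,0,9,4,6)
  step pc=7: beq  $r0, $r4, L9  cond=T  regs=(0,11,13,10,0,9,4,6)
  step pc=8: sub  $r3, $r1, $r1  regs=(0,11,13,0,0,9,4,6)
  step pc=9: sub  $r4, $r5, $r1  regs=(0,11,13,0,65534,9,4,6)
  step pc=10: sub  $r4, $r1, $r7  regs=(0,11,13,0,5,9,4,6)
  step pc=11: and  $r3, $r7, $r7  regs=(0,11,13,6,5,9,4,6)
  step pc=12: xor  $r5, $r3, $r4  regs=(0,11,13,6,5,3,4,6)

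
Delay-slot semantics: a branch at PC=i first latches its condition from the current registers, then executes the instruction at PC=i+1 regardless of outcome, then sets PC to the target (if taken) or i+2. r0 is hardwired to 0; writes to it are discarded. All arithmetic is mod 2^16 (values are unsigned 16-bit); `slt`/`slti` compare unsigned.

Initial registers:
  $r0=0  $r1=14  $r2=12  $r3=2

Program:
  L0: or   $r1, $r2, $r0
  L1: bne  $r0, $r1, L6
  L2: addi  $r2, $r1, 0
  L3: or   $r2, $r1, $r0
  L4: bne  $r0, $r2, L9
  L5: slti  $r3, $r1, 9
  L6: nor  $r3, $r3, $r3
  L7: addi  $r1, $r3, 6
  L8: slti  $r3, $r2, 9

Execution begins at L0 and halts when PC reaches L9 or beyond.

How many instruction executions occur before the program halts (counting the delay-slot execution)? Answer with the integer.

6

PC=0  or   $r1, $r2, $r0     | $r0=0 $r1=12 $r2=12 $r3=2
PC=1  bne  $r0, $r1, L6      | $r0=0 $r1=12 $r2=12 $r3=2  [TAKEN]
PC=2  addi  $r2, $r1, 0      | $r0=0 $r1=12 $r2=12 $r3=2
PC=6  nor  $r3, $r3, $r3     | $r0=0 $r1=12 $r2=12 $r3=65533
PC=7  addi  $r1, $r3, 6      | $r0=0 $r1=3 $r2=12 $r3=65533
PC=8  slti  $r3, $r2, 9      | $r0=0 $r1=3 $r2=12 $r3=0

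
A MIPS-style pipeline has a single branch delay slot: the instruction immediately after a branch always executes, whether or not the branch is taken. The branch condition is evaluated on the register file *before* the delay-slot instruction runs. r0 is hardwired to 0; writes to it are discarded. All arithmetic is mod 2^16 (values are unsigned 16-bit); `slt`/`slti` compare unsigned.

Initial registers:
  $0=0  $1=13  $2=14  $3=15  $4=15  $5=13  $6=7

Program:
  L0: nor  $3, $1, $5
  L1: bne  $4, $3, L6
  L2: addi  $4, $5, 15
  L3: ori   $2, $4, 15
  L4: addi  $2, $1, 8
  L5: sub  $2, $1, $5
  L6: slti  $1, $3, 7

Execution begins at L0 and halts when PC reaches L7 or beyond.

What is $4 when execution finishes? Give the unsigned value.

28

  step pc=0: nor  $3, $1, $5  regs=(0,13,14,65522,15,13,7)
  step pc=1: bne  $4, $3, L6  cond=T  regs=(0,13,14,65522,15,13,7)
  step pc=2: addi  $4, $5, 15  regs=(0,13,14,65522,28,13,7)
  step pc=6: slti  $1, $3, 7  regs=(0,0,14,65522,28,13,7)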